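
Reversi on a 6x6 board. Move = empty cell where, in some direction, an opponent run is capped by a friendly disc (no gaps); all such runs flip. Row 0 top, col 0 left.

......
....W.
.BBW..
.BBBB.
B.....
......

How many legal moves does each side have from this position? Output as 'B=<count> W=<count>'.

-- B to move --
(0,3): no bracket -> illegal
(0,4): no bracket -> illegal
(0,5): flips 2 -> legal
(1,2): flips 1 -> legal
(1,3): flips 1 -> legal
(1,5): no bracket -> illegal
(2,4): flips 1 -> legal
(2,5): no bracket -> illegal
B mobility = 4
-- W to move --
(1,0): no bracket -> illegal
(1,1): no bracket -> illegal
(1,2): no bracket -> illegal
(1,3): no bracket -> illegal
(2,0): flips 2 -> legal
(2,4): no bracket -> illegal
(2,5): no bracket -> illegal
(3,0): no bracket -> illegal
(3,5): no bracket -> illegal
(4,1): flips 1 -> legal
(4,2): no bracket -> illegal
(4,3): flips 1 -> legal
(4,4): no bracket -> illegal
(4,5): flips 1 -> legal
(5,0): no bracket -> illegal
(5,1): no bracket -> illegal
W mobility = 4

Answer: B=4 W=4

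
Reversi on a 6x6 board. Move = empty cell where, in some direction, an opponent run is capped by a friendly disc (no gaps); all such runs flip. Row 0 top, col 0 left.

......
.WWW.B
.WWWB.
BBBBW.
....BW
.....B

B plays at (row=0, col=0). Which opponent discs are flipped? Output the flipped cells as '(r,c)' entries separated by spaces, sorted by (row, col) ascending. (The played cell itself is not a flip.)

Answer: (1,1) (2,2)

Derivation:
Dir NW: edge -> no flip
Dir N: edge -> no flip
Dir NE: edge -> no flip
Dir W: edge -> no flip
Dir E: first cell '.' (not opp) -> no flip
Dir SW: edge -> no flip
Dir S: first cell '.' (not opp) -> no flip
Dir SE: opp run (1,1) (2,2) capped by B -> flip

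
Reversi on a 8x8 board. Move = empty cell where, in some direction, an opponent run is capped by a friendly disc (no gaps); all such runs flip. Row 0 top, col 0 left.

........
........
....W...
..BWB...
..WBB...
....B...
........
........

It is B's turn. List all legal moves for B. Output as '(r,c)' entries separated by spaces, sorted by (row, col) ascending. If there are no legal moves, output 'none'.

Answer: (1,4) (2,2) (2,3) (4,1) (5,2)

Derivation:
(1,3): no bracket -> illegal
(1,4): flips 1 -> legal
(1,5): no bracket -> illegal
(2,2): flips 1 -> legal
(2,3): flips 1 -> legal
(2,5): no bracket -> illegal
(3,1): no bracket -> illegal
(3,5): no bracket -> illegal
(4,1): flips 1 -> legal
(5,1): no bracket -> illegal
(5,2): flips 1 -> legal
(5,3): no bracket -> illegal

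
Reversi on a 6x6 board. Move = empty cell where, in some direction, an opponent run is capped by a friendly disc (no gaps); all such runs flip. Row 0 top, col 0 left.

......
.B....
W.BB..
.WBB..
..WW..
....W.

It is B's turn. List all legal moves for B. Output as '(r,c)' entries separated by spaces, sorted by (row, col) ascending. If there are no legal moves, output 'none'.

(1,0): no bracket -> illegal
(2,1): no bracket -> illegal
(3,0): flips 1 -> legal
(3,4): no bracket -> illegal
(4,0): flips 1 -> legal
(4,1): no bracket -> illegal
(4,4): no bracket -> illegal
(4,5): no bracket -> illegal
(5,1): flips 1 -> legal
(5,2): flips 1 -> legal
(5,3): flips 1 -> legal
(5,5): no bracket -> illegal

Answer: (3,0) (4,0) (5,1) (5,2) (5,3)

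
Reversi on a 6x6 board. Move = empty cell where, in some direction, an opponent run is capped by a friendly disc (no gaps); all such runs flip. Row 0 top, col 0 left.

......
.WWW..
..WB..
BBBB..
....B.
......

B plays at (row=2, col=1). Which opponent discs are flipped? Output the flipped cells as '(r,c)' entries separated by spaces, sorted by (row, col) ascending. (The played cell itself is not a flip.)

Answer: (2,2)

Derivation:
Dir NW: first cell '.' (not opp) -> no flip
Dir N: opp run (1,1), next='.' -> no flip
Dir NE: opp run (1,2), next='.' -> no flip
Dir W: first cell '.' (not opp) -> no flip
Dir E: opp run (2,2) capped by B -> flip
Dir SW: first cell 'B' (not opp) -> no flip
Dir S: first cell 'B' (not opp) -> no flip
Dir SE: first cell 'B' (not opp) -> no flip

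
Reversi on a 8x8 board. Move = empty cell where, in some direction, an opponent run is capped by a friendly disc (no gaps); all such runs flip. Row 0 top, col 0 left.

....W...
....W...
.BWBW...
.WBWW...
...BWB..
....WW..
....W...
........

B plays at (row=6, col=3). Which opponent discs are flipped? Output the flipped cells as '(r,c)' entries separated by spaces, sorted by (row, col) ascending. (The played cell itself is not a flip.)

Dir NW: first cell '.' (not opp) -> no flip
Dir N: first cell '.' (not opp) -> no flip
Dir NE: opp run (5,4) capped by B -> flip
Dir W: first cell '.' (not opp) -> no flip
Dir E: opp run (6,4), next='.' -> no flip
Dir SW: first cell '.' (not opp) -> no flip
Dir S: first cell '.' (not opp) -> no flip
Dir SE: first cell '.' (not opp) -> no flip

Answer: (5,4)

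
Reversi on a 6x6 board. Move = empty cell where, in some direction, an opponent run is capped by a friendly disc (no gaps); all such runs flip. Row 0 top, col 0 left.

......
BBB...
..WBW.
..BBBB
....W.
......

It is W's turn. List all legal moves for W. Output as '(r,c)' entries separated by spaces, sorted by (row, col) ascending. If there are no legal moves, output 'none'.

Answer: (0,0) (0,2) (4,2)

Derivation:
(0,0): flips 1 -> legal
(0,1): no bracket -> illegal
(0,2): flips 1 -> legal
(0,3): no bracket -> illegal
(1,3): no bracket -> illegal
(1,4): no bracket -> illegal
(2,0): no bracket -> illegal
(2,1): no bracket -> illegal
(2,5): no bracket -> illegal
(3,1): no bracket -> illegal
(4,1): no bracket -> illegal
(4,2): flips 2 -> legal
(4,3): no bracket -> illegal
(4,5): no bracket -> illegal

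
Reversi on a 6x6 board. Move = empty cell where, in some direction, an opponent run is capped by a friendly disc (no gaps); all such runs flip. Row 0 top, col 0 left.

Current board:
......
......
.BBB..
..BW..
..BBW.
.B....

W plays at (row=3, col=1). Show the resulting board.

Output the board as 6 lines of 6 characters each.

Place W at (3,1); scan 8 dirs for brackets.
Dir NW: first cell '.' (not opp) -> no flip
Dir N: opp run (2,1), next='.' -> no flip
Dir NE: opp run (2,2), next='.' -> no flip
Dir W: first cell '.' (not opp) -> no flip
Dir E: opp run (3,2) capped by W -> flip
Dir SW: first cell '.' (not opp) -> no flip
Dir S: first cell '.' (not opp) -> no flip
Dir SE: opp run (4,2), next='.' -> no flip
All flips: (3,2)

Answer: ......
......
.BBB..
.WWW..
..BBW.
.B....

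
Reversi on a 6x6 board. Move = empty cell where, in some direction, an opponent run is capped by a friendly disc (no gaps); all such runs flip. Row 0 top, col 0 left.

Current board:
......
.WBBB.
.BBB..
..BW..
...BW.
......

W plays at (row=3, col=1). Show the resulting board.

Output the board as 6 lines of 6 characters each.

Answer: ......
.WBBB.
.WBB..
.WWW..
...BW.
......

Derivation:
Place W at (3,1); scan 8 dirs for brackets.
Dir NW: first cell '.' (not opp) -> no flip
Dir N: opp run (2,1) capped by W -> flip
Dir NE: opp run (2,2) (1,3), next='.' -> no flip
Dir W: first cell '.' (not opp) -> no flip
Dir E: opp run (3,2) capped by W -> flip
Dir SW: first cell '.' (not opp) -> no flip
Dir S: first cell '.' (not opp) -> no flip
Dir SE: first cell '.' (not opp) -> no flip
All flips: (2,1) (3,2)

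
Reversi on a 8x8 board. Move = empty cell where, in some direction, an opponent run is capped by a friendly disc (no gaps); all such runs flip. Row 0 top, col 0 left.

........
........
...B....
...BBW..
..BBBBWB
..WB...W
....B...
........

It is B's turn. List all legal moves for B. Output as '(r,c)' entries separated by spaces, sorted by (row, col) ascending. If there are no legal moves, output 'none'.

(2,4): no bracket -> illegal
(2,5): flips 1 -> legal
(2,6): flips 1 -> legal
(3,6): flips 1 -> legal
(3,7): no bracket -> illegal
(4,1): no bracket -> illegal
(5,1): flips 1 -> legal
(5,5): no bracket -> illegal
(5,6): no bracket -> illegal
(6,1): flips 1 -> legal
(6,2): flips 1 -> legal
(6,3): no bracket -> illegal
(6,6): no bracket -> illegal
(6,7): flips 1 -> legal

Answer: (2,5) (2,6) (3,6) (5,1) (6,1) (6,2) (6,7)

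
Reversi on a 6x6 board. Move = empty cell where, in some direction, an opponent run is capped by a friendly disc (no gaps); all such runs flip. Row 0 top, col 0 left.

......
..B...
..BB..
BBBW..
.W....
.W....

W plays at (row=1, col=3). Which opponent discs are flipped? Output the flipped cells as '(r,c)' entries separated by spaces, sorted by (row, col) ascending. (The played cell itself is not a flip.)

Answer: (2,3)

Derivation:
Dir NW: first cell '.' (not opp) -> no flip
Dir N: first cell '.' (not opp) -> no flip
Dir NE: first cell '.' (not opp) -> no flip
Dir W: opp run (1,2), next='.' -> no flip
Dir E: first cell '.' (not opp) -> no flip
Dir SW: opp run (2,2) (3,1), next='.' -> no flip
Dir S: opp run (2,3) capped by W -> flip
Dir SE: first cell '.' (not opp) -> no flip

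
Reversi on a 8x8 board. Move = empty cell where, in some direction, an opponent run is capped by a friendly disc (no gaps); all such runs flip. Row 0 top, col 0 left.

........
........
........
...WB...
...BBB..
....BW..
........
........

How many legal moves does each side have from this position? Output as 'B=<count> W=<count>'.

-- B to move --
(2,2): flips 1 -> legal
(2,3): flips 1 -> legal
(2,4): no bracket -> illegal
(3,2): flips 1 -> legal
(4,2): no bracket -> illegal
(4,6): no bracket -> illegal
(5,6): flips 1 -> legal
(6,4): no bracket -> illegal
(6,5): flips 1 -> legal
(6,6): flips 1 -> legal
B mobility = 6
-- W to move --
(2,3): no bracket -> illegal
(2,4): no bracket -> illegal
(2,5): no bracket -> illegal
(3,2): no bracket -> illegal
(3,5): flips 2 -> legal
(3,6): no bracket -> illegal
(4,2): no bracket -> illegal
(4,6): no bracket -> illegal
(5,2): no bracket -> illegal
(5,3): flips 2 -> legal
(5,6): no bracket -> illegal
(6,3): no bracket -> illegal
(6,4): no bracket -> illegal
(6,5): no bracket -> illegal
W mobility = 2

Answer: B=6 W=2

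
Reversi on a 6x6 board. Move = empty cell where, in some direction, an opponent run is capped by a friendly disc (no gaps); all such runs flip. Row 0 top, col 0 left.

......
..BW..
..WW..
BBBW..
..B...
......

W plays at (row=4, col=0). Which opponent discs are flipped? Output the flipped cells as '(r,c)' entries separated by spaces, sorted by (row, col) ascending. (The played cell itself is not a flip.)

Answer: (3,1)

Derivation:
Dir NW: edge -> no flip
Dir N: opp run (3,0), next='.' -> no flip
Dir NE: opp run (3,1) capped by W -> flip
Dir W: edge -> no flip
Dir E: first cell '.' (not opp) -> no flip
Dir SW: edge -> no flip
Dir S: first cell '.' (not opp) -> no flip
Dir SE: first cell '.' (not opp) -> no flip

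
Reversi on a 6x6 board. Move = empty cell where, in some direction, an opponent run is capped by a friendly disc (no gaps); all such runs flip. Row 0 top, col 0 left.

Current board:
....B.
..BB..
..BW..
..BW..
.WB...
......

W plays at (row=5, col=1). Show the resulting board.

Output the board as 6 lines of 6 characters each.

Place W at (5,1); scan 8 dirs for brackets.
Dir NW: first cell '.' (not opp) -> no flip
Dir N: first cell 'W' (not opp) -> no flip
Dir NE: opp run (4,2) capped by W -> flip
Dir W: first cell '.' (not opp) -> no flip
Dir E: first cell '.' (not opp) -> no flip
Dir SW: edge -> no flip
Dir S: edge -> no flip
Dir SE: edge -> no flip
All flips: (4,2)

Answer: ....B.
..BB..
..BW..
..BW..
.WW...
.W....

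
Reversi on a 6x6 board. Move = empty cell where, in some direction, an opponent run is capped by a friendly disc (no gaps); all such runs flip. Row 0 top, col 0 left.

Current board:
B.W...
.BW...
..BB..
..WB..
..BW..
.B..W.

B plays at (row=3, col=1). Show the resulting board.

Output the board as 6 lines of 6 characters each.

Answer: B.W...
.BW...
..BB..
.BBB..
..BW..
.B..W.

Derivation:
Place B at (3,1); scan 8 dirs for brackets.
Dir NW: first cell '.' (not opp) -> no flip
Dir N: first cell '.' (not opp) -> no flip
Dir NE: first cell 'B' (not opp) -> no flip
Dir W: first cell '.' (not opp) -> no flip
Dir E: opp run (3,2) capped by B -> flip
Dir SW: first cell '.' (not opp) -> no flip
Dir S: first cell '.' (not opp) -> no flip
Dir SE: first cell 'B' (not opp) -> no flip
All flips: (3,2)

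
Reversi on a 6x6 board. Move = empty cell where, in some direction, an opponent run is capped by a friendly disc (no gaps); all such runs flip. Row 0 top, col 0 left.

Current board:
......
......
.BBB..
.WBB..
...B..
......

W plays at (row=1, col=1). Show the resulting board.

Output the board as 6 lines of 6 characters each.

Place W at (1,1); scan 8 dirs for brackets.
Dir NW: first cell '.' (not opp) -> no flip
Dir N: first cell '.' (not opp) -> no flip
Dir NE: first cell '.' (not opp) -> no flip
Dir W: first cell '.' (not opp) -> no flip
Dir E: first cell '.' (not opp) -> no flip
Dir SW: first cell '.' (not opp) -> no flip
Dir S: opp run (2,1) capped by W -> flip
Dir SE: opp run (2,2) (3,3), next='.' -> no flip
All flips: (2,1)

Answer: ......
.W....
.WBB..
.WBB..
...B..
......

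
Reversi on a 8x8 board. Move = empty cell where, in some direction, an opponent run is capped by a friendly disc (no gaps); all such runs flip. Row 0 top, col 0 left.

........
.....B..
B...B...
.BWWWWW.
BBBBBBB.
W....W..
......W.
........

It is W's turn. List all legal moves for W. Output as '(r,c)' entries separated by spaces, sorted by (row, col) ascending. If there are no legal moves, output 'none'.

(0,4): no bracket -> illegal
(0,5): no bracket -> illegal
(0,6): flips 2 -> legal
(1,0): no bracket -> illegal
(1,1): no bracket -> illegal
(1,3): flips 1 -> legal
(1,4): flips 1 -> legal
(1,6): no bracket -> illegal
(2,1): no bracket -> illegal
(2,2): no bracket -> illegal
(2,3): no bracket -> illegal
(2,5): no bracket -> illegal
(2,6): no bracket -> illegal
(3,0): flips 2 -> legal
(3,7): flips 1 -> legal
(4,7): no bracket -> illegal
(5,1): flips 1 -> legal
(5,2): flips 2 -> legal
(5,3): flips 2 -> legal
(5,4): flips 3 -> legal
(5,6): flips 2 -> legal
(5,7): flips 1 -> legal

Answer: (0,6) (1,3) (1,4) (3,0) (3,7) (5,1) (5,2) (5,3) (5,4) (5,6) (5,7)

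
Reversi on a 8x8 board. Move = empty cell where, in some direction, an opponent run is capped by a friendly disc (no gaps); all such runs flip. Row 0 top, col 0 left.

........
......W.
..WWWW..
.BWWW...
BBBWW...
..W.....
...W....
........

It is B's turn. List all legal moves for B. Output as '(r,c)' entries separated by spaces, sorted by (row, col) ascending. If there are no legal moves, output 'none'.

(0,5): no bracket -> illegal
(0,6): no bracket -> illegal
(0,7): no bracket -> illegal
(1,1): no bracket -> illegal
(1,2): flips 2 -> legal
(1,3): flips 1 -> legal
(1,4): flips 2 -> legal
(1,5): flips 2 -> legal
(1,7): no bracket -> illegal
(2,1): no bracket -> illegal
(2,6): no bracket -> illegal
(2,7): no bracket -> illegal
(3,5): flips 3 -> legal
(3,6): no bracket -> illegal
(4,5): flips 2 -> legal
(5,1): no bracket -> illegal
(5,3): no bracket -> illegal
(5,4): no bracket -> illegal
(5,5): no bracket -> illegal
(6,1): no bracket -> illegal
(6,2): flips 1 -> legal
(6,4): no bracket -> illegal
(7,2): no bracket -> illegal
(7,3): no bracket -> illegal
(7,4): flips 2 -> legal

Answer: (1,2) (1,3) (1,4) (1,5) (3,5) (4,5) (6,2) (7,4)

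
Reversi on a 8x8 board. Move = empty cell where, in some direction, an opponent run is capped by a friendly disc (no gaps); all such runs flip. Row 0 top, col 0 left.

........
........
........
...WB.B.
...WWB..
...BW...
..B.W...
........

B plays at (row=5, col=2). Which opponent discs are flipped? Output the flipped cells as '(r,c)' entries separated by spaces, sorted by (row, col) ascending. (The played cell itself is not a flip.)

Answer: (4,3)

Derivation:
Dir NW: first cell '.' (not opp) -> no flip
Dir N: first cell '.' (not opp) -> no flip
Dir NE: opp run (4,3) capped by B -> flip
Dir W: first cell '.' (not opp) -> no flip
Dir E: first cell 'B' (not opp) -> no flip
Dir SW: first cell '.' (not opp) -> no flip
Dir S: first cell 'B' (not opp) -> no flip
Dir SE: first cell '.' (not opp) -> no flip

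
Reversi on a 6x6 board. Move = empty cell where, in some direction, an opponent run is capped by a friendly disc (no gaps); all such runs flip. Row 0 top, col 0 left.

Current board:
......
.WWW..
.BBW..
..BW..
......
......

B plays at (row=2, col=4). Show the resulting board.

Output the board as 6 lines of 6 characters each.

Place B at (2,4); scan 8 dirs for brackets.
Dir NW: opp run (1,3), next='.' -> no flip
Dir N: first cell '.' (not opp) -> no flip
Dir NE: first cell '.' (not opp) -> no flip
Dir W: opp run (2,3) capped by B -> flip
Dir E: first cell '.' (not opp) -> no flip
Dir SW: opp run (3,3), next='.' -> no flip
Dir S: first cell '.' (not opp) -> no flip
Dir SE: first cell '.' (not opp) -> no flip
All flips: (2,3)

Answer: ......
.WWW..
.BBBB.
..BW..
......
......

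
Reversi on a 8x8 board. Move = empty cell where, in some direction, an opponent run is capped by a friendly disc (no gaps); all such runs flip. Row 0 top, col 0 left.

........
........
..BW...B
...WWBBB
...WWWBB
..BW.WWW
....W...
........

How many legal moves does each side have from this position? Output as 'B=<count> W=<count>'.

-- B to move --
(1,2): no bracket -> illegal
(1,3): no bracket -> illegal
(1,4): no bracket -> illegal
(2,4): flips 1 -> legal
(2,5): flips 2 -> legal
(3,2): flips 2 -> legal
(4,2): flips 3 -> legal
(5,4): flips 2 -> legal
(6,2): flips 2 -> legal
(6,3): no bracket -> illegal
(6,5): flips 3 -> legal
(6,6): flips 4 -> legal
(6,7): flips 1 -> legal
(7,3): flips 2 -> legal
(7,4): no bracket -> illegal
(7,5): no bracket -> illegal
B mobility = 10
-- W to move --
(1,1): flips 1 -> legal
(1,2): no bracket -> illegal
(1,3): no bracket -> illegal
(1,6): no bracket -> illegal
(1,7): flips 3 -> legal
(2,1): flips 1 -> legal
(2,4): flips 2 -> legal
(2,5): flips 1 -> legal
(2,6): flips 3 -> legal
(3,1): no bracket -> illegal
(3,2): no bracket -> illegal
(4,1): no bracket -> illegal
(4,2): no bracket -> illegal
(5,1): flips 1 -> legal
(6,1): flips 1 -> legal
(6,2): no bracket -> illegal
(6,3): no bracket -> illegal
W mobility = 8

Answer: B=10 W=8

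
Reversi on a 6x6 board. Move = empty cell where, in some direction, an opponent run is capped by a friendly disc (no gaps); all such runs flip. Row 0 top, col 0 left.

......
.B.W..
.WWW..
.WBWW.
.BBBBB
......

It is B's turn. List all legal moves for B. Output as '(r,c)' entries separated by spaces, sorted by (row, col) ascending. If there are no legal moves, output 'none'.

(0,2): no bracket -> illegal
(0,3): flips 3 -> legal
(0,4): no bracket -> illegal
(1,0): flips 1 -> legal
(1,2): flips 3 -> legal
(1,4): flips 1 -> legal
(2,0): flips 1 -> legal
(2,4): flips 2 -> legal
(2,5): flips 1 -> legal
(3,0): flips 1 -> legal
(3,5): flips 2 -> legal
(4,0): no bracket -> illegal

Answer: (0,3) (1,0) (1,2) (1,4) (2,0) (2,4) (2,5) (3,0) (3,5)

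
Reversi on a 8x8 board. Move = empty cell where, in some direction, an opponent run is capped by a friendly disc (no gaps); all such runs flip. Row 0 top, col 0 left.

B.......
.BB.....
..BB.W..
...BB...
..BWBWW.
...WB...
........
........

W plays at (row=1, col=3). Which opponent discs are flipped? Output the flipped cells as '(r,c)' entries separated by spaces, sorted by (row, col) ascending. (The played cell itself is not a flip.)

Answer: (2,3) (3,3)

Derivation:
Dir NW: first cell '.' (not opp) -> no flip
Dir N: first cell '.' (not opp) -> no flip
Dir NE: first cell '.' (not opp) -> no flip
Dir W: opp run (1,2) (1,1), next='.' -> no flip
Dir E: first cell '.' (not opp) -> no flip
Dir SW: opp run (2,2), next='.' -> no flip
Dir S: opp run (2,3) (3,3) capped by W -> flip
Dir SE: first cell '.' (not opp) -> no flip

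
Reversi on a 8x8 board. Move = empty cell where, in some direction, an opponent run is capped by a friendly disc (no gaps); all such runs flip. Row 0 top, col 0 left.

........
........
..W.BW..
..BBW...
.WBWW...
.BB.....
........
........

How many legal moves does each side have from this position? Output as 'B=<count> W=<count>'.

-- B to move --
(1,1): flips 1 -> legal
(1,2): flips 1 -> legal
(1,3): no bracket -> illegal
(1,4): no bracket -> illegal
(1,5): no bracket -> illegal
(1,6): flips 3 -> legal
(2,1): no bracket -> illegal
(2,3): no bracket -> illegal
(2,6): flips 1 -> legal
(3,0): flips 1 -> legal
(3,1): flips 1 -> legal
(3,5): flips 1 -> legal
(3,6): no bracket -> illegal
(4,0): flips 1 -> legal
(4,5): flips 2 -> legal
(5,0): flips 1 -> legal
(5,3): flips 1 -> legal
(5,4): flips 3 -> legal
(5,5): flips 1 -> legal
B mobility = 13
-- W to move --
(1,3): no bracket -> illegal
(1,4): flips 1 -> legal
(1,5): no bracket -> illegal
(2,1): flips 1 -> legal
(2,3): flips 3 -> legal
(3,1): flips 2 -> legal
(3,5): no bracket -> illegal
(4,0): no bracket -> illegal
(5,0): no bracket -> illegal
(5,3): no bracket -> illegal
(6,0): no bracket -> illegal
(6,1): flips 2 -> legal
(6,2): flips 3 -> legal
(6,3): flips 1 -> legal
W mobility = 7

Answer: B=13 W=7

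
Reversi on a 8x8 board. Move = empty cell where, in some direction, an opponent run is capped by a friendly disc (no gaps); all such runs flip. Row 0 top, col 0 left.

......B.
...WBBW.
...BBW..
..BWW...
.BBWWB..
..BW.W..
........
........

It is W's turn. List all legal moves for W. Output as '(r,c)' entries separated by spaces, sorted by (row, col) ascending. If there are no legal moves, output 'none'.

(0,3): flips 1 -> legal
(0,4): flips 2 -> legal
(0,5): flips 1 -> legal
(0,7): no bracket -> illegal
(1,2): flips 1 -> legal
(1,7): no bracket -> illegal
(2,1): flips 1 -> legal
(2,2): flips 2 -> legal
(2,6): no bracket -> illegal
(3,0): no bracket -> illegal
(3,1): flips 2 -> legal
(3,5): flips 2 -> legal
(3,6): no bracket -> illegal
(4,0): flips 2 -> legal
(4,6): flips 1 -> legal
(5,0): no bracket -> illegal
(5,1): flips 2 -> legal
(5,4): no bracket -> illegal
(5,6): flips 1 -> legal
(6,1): flips 1 -> legal
(6,2): no bracket -> illegal
(6,3): no bracket -> illegal

Answer: (0,3) (0,4) (0,5) (1,2) (2,1) (2,2) (3,1) (3,5) (4,0) (4,6) (5,1) (5,6) (6,1)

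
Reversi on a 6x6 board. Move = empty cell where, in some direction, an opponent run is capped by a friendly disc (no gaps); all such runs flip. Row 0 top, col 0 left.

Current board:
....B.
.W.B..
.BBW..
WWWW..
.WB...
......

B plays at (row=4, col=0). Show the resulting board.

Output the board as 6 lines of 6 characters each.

Answer: ....B.
.W.B..
.BBW..
WBWW..
BBB...
......

Derivation:
Place B at (4,0); scan 8 dirs for brackets.
Dir NW: edge -> no flip
Dir N: opp run (3,0), next='.' -> no flip
Dir NE: opp run (3,1) capped by B -> flip
Dir W: edge -> no flip
Dir E: opp run (4,1) capped by B -> flip
Dir SW: edge -> no flip
Dir S: first cell '.' (not opp) -> no flip
Dir SE: first cell '.' (not opp) -> no flip
All flips: (3,1) (4,1)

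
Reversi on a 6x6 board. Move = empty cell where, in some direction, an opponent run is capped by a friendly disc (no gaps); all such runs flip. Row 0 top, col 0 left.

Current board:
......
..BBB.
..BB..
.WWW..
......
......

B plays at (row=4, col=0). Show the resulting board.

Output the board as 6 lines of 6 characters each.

Place B at (4,0); scan 8 dirs for brackets.
Dir NW: edge -> no flip
Dir N: first cell '.' (not opp) -> no flip
Dir NE: opp run (3,1) capped by B -> flip
Dir W: edge -> no flip
Dir E: first cell '.' (not opp) -> no flip
Dir SW: edge -> no flip
Dir S: first cell '.' (not opp) -> no flip
Dir SE: first cell '.' (not opp) -> no flip
All flips: (3,1)

Answer: ......
..BBB.
..BB..
.BWW..
B.....
......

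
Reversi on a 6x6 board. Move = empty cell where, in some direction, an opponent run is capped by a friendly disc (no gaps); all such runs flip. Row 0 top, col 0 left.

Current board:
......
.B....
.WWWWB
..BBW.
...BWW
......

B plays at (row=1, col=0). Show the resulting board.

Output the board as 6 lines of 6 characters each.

Place B at (1,0); scan 8 dirs for brackets.
Dir NW: edge -> no flip
Dir N: first cell '.' (not opp) -> no flip
Dir NE: first cell '.' (not opp) -> no flip
Dir W: edge -> no flip
Dir E: first cell 'B' (not opp) -> no flip
Dir SW: edge -> no flip
Dir S: first cell '.' (not opp) -> no flip
Dir SE: opp run (2,1) capped by B -> flip
All flips: (2,1)

Answer: ......
BB....
.BWWWB
..BBW.
...BWW
......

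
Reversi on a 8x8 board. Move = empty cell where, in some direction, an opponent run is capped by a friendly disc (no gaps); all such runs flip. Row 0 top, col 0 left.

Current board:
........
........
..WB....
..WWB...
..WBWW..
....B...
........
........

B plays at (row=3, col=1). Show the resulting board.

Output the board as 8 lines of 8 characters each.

Answer: ........
........
..WB....
.BBBB...
..WBWW..
....B...
........
........

Derivation:
Place B at (3,1); scan 8 dirs for brackets.
Dir NW: first cell '.' (not opp) -> no flip
Dir N: first cell '.' (not opp) -> no flip
Dir NE: opp run (2,2), next='.' -> no flip
Dir W: first cell '.' (not opp) -> no flip
Dir E: opp run (3,2) (3,3) capped by B -> flip
Dir SW: first cell '.' (not opp) -> no flip
Dir S: first cell '.' (not opp) -> no flip
Dir SE: opp run (4,2), next='.' -> no flip
All flips: (3,2) (3,3)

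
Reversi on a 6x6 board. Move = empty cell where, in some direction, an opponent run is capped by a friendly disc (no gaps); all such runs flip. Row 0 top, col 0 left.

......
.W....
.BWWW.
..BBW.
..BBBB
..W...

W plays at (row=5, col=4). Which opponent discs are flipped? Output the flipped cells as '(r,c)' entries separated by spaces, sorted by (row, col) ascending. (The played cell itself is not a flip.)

Answer: (4,4)

Derivation:
Dir NW: opp run (4,3) (3,2) (2,1), next='.' -> no flip
Dir N: opp run (4,4) capped by W -> flip
Dir NE: opp run (4,5), next=edge -> no flip
Dir W: first cell '.' (not opp) -> no flip
Dir E: first cell '.' (not opp) -> no flip
Dir SW: edge -> no flip
Dir S: edge -> no flip
Dir SE: edge -> no flip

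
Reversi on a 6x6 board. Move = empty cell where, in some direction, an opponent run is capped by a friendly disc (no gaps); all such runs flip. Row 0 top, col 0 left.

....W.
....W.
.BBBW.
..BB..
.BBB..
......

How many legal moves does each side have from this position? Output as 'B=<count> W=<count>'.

-- B to move --
(0,3): no bracket -> illegal
(0,5): flips 1 -> legal
(1,3): no bracket -> illegal
(1,5): flips 1 -> legal
(2,5): flips 1 -> legal
(3,4): no bracket -> illegal
(3,5): no bracket -> illegal
B mobility = 3
-- W to move --
(1,0): no bracket -> illegal
(1,1): no bracket -> illegal
(1,2): no bracket -> illegal
(1,3): no bracket -> illegal
(2,0): flips 3 -> legal
(3,0): no bracket -> illegal
(3,1): no bracket -> illegal
(3,4): no bracket -> illegal
(4,0): no bracket -> illegal
(4,4): no bracket -> illegal
(5,0): flips 3 -> legal
(5,1): flips 2 -> legal
(5,2): no bracket -> illegal
(5,3): no bracket -> illegal
(5,4): no bracket -> illegal
W mobility = 3

Answer: B=3 W=3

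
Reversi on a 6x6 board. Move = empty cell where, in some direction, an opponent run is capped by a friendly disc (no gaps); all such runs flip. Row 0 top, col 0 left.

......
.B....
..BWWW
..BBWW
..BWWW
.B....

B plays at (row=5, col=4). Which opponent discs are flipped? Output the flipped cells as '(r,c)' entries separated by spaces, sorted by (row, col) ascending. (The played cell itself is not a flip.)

Answer: (4,3)

Derivation:
Dir NW: opp run (4,3) capped by B -> flip
Dir N: opp run (4,4) (3,4) (2,4), next='.' -> no flip
Dir NE: opp run (4,5), next=edge -> no flip
Dir W: first cell '.' (not opp) -> no flip
Dir E: first cell '.' (not opp) -> no flip
Dir SW: edge -> no flip
Dir S: edge -> no flip
Dir SE: edge -> no flip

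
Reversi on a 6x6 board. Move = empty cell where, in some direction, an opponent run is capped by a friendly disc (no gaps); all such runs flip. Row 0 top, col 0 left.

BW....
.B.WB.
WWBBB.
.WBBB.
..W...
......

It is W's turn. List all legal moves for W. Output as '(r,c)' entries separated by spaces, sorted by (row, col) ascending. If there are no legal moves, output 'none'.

Answer: (0,2) (1,2) (1,5) (2,5) (3,5) (4,3)

Derivation:
(0,2): flips 1 -> legal
(0,3): no bracket -> illegal
(0,4): no bracket -> illegal
(0,5): no bracket -> illegal
(1,0): no bracket -> illegal
(1,2): flips 2 -> legal
(1,5): flips 3 -> legal
(2,5): flips 3 -> legal
(3,5): flips 4 -> legal
(4,1): no bracket -> illegal
(4,3): flips 3 -> legal
(4,4): no bracket -> illegal
(4,5): no bracket -> illegal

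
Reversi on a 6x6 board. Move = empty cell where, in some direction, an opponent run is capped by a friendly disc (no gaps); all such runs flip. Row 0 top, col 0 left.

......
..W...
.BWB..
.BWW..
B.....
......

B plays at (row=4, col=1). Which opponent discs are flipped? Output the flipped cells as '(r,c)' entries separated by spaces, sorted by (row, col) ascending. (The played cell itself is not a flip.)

Dir NW: first cell '.' (not opp) -> no flip
Dir N: first cell 'B' (not opp) -> no flip
Dir NE: opp run (3,2) capped by B -> flip
Dir W: first cell 'B' (not opp) -> no flip
Dir E: first cell '.' (not opp) -> no flip
Dir SW: first cell '.' (not opp) -> no flip
Dir S: first cell '.' (not opp) -> no flip
Dir SE: first cell '.' (not opp) -> no flip

Answer: (3,2)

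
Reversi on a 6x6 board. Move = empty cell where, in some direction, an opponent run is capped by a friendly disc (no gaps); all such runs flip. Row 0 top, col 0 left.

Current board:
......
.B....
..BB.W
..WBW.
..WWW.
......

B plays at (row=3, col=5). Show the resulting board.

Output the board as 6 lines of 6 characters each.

Place B at (3,5); scan 8 dirs for brackets.
Dir NW: first cell '.' (not opp) -> no flip
Dir N: opp run (2,5), next='.' -> no flip
Dir NE: edge -> no flip
Dir W: opp run (3,4) capped by B -> flip
Dir E: edge -> no flip
Dir SW: opp run (4,4), next='.' -> no flip
Dir S: first cell '.' (not opp) -> no flip
Dir SE: edge -> no flip
All flips: (3,4)

Answer: ......
.B....
..BB.W
..WBBB
..WWW.
......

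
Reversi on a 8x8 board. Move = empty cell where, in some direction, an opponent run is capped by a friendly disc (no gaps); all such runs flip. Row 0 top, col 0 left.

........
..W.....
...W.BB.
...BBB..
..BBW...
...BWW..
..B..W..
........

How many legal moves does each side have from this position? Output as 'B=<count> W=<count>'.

-- B to move --
(0,1): flips 2 -> legal
(0,2): no bracket -> illegal
(0,3): no bracket -> illegal
(1,1): no bracket -> illegal
(1,3): flips 1 -> legal
(1,4): no bracket -> illegal
(2,1): no bracket -> illegal
(2,2): no bracket -> illegal
(2,4): no bracket -> illegal
(3,2): no bracket -> illegal
(4,5): flips 1 -> legal
(4,6): no bracket -> illegal
(5,6): flips 2 -> legal
(6,3): no bracket -> illegal
(6,4): flips 2 -> legal
(6,6): flips 2 -> legal
(7,4): no bracket -> illegal
(7,5): no bracket -> illegal
(7,6): flips 2 -> legal
B mobility = 7
-- W to move --
(1,4): no bracket -> illegal
(1,5): no bracket -> illegal
(1,6): no bracket -> illegal
(1,7): flips 2 -> legal
(2,2): flips 1 -> legal
(2,4): flips 1 -> legal
(2,7): no bracket -> illegal
(3,1): no bracket -> illegal
(3,2): flips 1 -> legal
(3,6): no bracket -> illegal
(3,7): no bracket -> illegal
(4,1): flips 2 -> legal
(4,5): flips 1 -> legal
(4,6): no bracket -> illegal
(5,1): no bracket -> illegal
(5,2): flips 1 -> legal
(6,1): no bracket -> illegal
(6,3): flips 3 -> legal
(6,4): no bracket -> illegal
(7,1): flips 2 -> legal
(7,2): no bracket -> illegal
(7,3): no bracket -> illegal
W mobility = 9

Answer: B=7 W=9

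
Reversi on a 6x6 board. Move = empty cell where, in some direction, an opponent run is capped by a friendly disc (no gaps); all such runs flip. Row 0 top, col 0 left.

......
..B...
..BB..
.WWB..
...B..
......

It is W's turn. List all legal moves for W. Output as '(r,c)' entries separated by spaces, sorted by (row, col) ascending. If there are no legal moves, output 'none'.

Answer: (0,2) (1,3) (1,4) (3,4) (5,4)

Derivation:
(0,1): no bracket -> illegal
(0,2): flips 2 -> legal
(0,3): no bracket -> illegal
(1,1): no bracket -> illegal
(1,3): flips 1 -> legal
(1,4): flips 1 -> legal
(2,1): no bracket -> illegal
(2,4): no bracket -> illegal
(3,4): flips 1 -> legal
(4,2): no bracket -> illegal
(4,4): no bracket -> illegal
(5,2): no bracket -> illegal
(5,3): no bracket -> illegal
(5,4): flips 1 -> legal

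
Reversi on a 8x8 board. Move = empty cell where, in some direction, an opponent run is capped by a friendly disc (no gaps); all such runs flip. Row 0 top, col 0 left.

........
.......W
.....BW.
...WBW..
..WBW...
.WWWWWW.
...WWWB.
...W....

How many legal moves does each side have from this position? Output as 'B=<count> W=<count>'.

Answer: B=12 W=7

Derivation:
-- B to move --
(0,6): no bracket -> illegal
(0,7): no bracket -> illegal
(1,5): no bracket -> illegal
(1,6): no bracket -> illegal
(2,2): flips 3 -> legal
(2,3): flips 1 -> legal
(2,4): no bracket -> illegal
(2,7): flips 1 -> legal
(3,1): no bracket -> illegal
(3,2): flips 1 -> legal
(3,6): flips 1 -> legal
(3,7): no bracket -> illegal
(4,0): no bracket -> illegal
(4,1): flips 1 -> legal
(4,5): flips 2 -> legal
(4,6): flips 1 -> legal
(4,7): no bracket -> illegal
(5,0): no bracket -> illegal
(5,7): no bracket -> illegal
(6,0): no bracket -> illegal
(6,1): flips 1 -> legal
(6,2): flips 3 -> legal
(6,7): no bracket -> illegal
(7,2): no bracket -> illegal
(7,4): flips 3 -> legal
(7,5): no bracket -> illegal
(7,6): flips 2 -> legal
B mobility = 12
-- W to move --
(1,4): no bracket -> illegal
(1,5): flips 1 -> legal
(1,6): flips 3 -> legal
(2,3): no bracket -> illegal
(2,4): flips 2 -> legal
(3,2): flips 1 -> legal
(3,6): no bracket -> illegal
(4,5): no bracket -> illegal
(5,7): no bracket -> illegal
(6,7): flips 1 -> legal
(7,5): no bracket -> illegal
(7,6): flips 1 -> legal
(7,7): flips 1 -> legal
W mobility = 7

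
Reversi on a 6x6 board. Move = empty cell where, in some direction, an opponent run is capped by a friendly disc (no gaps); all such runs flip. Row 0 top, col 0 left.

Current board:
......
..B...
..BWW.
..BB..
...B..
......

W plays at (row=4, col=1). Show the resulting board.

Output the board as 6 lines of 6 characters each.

Answer: ......
..B...
..BWW.
..WB..
.W.B..
......

Derivation:
Place W at (4,1); scan 8 dirs for brackets.
Dir NW: first cell '.' (not opp) -> no flip
Dir N: first cell '.' (not opp) -> no flip
Dir NE: opp run (3,2) capped by W -> flip
Dir W: first cell '.' (not opp) -> no flip
Dir E: first cell '.' (not opp) -> no flip
Dir SW: first cell '.' (not opp) -> no flip
Dir S: first cell '.' (not opp) -> no flip
Dir SE: first cell '.' (not opp) -> no flip
All flips: (3,2)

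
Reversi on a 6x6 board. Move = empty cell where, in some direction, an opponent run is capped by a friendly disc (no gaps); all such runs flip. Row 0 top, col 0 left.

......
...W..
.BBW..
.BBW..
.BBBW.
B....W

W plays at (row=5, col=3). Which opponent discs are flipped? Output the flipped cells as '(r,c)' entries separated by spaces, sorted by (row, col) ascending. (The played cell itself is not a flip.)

Dir NW: opp run (4,2) (3,1), next='.' -> no flip
Dir N: opp run (4,3) capped by W -> flip
Dir NE: first cell 'W' (not opp) -> no flip
Dir W: first cell '.' (not opp) -> no flip
Dir E: first cell '.' (not opp) -> no flip
Dir SW: edge -> no flip
Dir S: edge -> no flip
Dir SE: edge -> no flip

Answer: (4,3)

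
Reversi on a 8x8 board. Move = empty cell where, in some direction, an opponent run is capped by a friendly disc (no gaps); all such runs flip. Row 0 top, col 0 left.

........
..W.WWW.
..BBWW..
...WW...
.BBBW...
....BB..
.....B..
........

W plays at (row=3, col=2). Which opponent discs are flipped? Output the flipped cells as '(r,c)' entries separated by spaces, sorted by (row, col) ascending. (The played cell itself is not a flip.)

Answer: (2,2) (2,3)

Derivation:
Dir NW: first cell '.' (not opp) -> no flip
Dir N: opp run (2,2) capped by W -> flip
Dir NE: opp run (2,3) capped by W -> flip
Dir W: first cell '.' (not opp) -> no flip
Dir E: first cell 'W' (not opp) -> no flip
Dir SW: opp run (4,1), next='.' -> no flip
Dir S: opp run (4,2), next='.' -> no flip
Dir SE: opp run (4,3) (5,4) (6,5), next='.' -> no flip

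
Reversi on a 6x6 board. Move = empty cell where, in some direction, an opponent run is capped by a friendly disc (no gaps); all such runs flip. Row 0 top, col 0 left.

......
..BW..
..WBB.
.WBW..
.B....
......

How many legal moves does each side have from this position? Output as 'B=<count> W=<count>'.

Answer: B=8 W=7

Derivation:
-- B to move --
(0,2): flips 1 -> legal
(0,3): flips 1 -> legal
(0,4): no bracket -> illegal
(1,1): no bracket -> illegal
(1,4): flips 1 -> legal
(2,0): no bracket -> illegal
(2,1): flips 2 -> legal
(3,0): flips 1 -> legal
(3,4): flips 1 -> legal
(4,0): no bracket -> illegal
(4,2): flips 1 -> legal
(4,3): flips 1 -> legal
(4,4): no bracket -> illegal
B mobility = 8
-- W to move --
(0,1): no bracket -> illegal
(0,2): flips 1 -> legal
(0,3): no bracket -> illegal
(1,1): flips 1 -> legal
(1,4): no bracket -> illegal
(1,5): flips 1 -> legal
(2,1): no bracket -> illegal
(2,5): flips 2 -> legal
(3,0): no bracket -> illegal
(3,4): no bracket -> illegal
(3,5): flips 1 -> legal
(4,0): no bracket -> illegal
(4,2): flips 1 -> legal
(4,3): no bracket -> illegal
(5,0): no bracket -> illegal
(5,1): flips 1 -> legal
(5,2): no bracket -> illegal
W mobility = 7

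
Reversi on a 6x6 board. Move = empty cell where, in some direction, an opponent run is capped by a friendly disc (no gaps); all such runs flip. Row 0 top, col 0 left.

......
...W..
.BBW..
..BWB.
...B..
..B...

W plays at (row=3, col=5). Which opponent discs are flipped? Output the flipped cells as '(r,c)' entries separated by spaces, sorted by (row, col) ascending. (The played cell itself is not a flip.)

Answer: (3,4)

Derivation:
Dir NW: first cell '.' (not opp) -> no flip
Dir N: first cell '.' (not opp) -> no flip
Dir NE: edge -> no flip
Dir W: opp run (3,4) capped by W -> flip
Dir E: edge -> no flip
Dir SW: first cell '.' (not opp) -> no flip
Dir S: first cell '.' (not opp) -> no flip
Dir SE: edge -> no flip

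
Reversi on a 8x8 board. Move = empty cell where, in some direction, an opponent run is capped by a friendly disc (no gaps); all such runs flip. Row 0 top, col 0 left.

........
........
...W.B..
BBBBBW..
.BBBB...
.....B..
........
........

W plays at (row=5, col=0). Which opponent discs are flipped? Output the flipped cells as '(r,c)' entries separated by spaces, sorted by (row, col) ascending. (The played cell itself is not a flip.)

Dir NW: edge -> no flip
Dir N: first cell '.' (not opp) -> no flip
Dir NE: opp run (4,1) (3,2) capped by W -> flip
Dir W: edge -> no flip
Dir E: first cell '.' (not opp) -> no flip
Dir SW: edge -> no flip
Dir S: first cell '.' (not opp) -> no flip
Dir SE: first cell '.' (not opp) -> no flip

Answer: (3,2) (4,1)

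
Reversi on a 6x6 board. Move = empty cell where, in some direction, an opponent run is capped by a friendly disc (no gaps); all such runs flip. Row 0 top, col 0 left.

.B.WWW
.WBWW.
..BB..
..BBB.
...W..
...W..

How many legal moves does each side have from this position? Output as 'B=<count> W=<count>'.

Answer: B=6 W=5

Derivation:
-- B to move --
(0,0): flips 1 -> legal
(0,2): no bracket -> illegal
(1,0): flips 1 -> legal
(1,5): flips 2 -> legal
(2,0): no bracket -> illegal
(2,1): flips 1 -> legal
(2,4): no bracket -> illegal
(2,5): no bracket -> illegal
(4,2): no bracket -> illegal
(4,4): no bracket -> illegal
(5,2): flips 1 -> legal
(5,4): flips 1 -> legal
B mobility = 6
-- W to move --
(0,0): no bracket -> illegal
(0,2): no bracket -> illegal
(1,0): no bracket -> illegal
(2,1): flips 2 -> legal
(2,4): no bracket -> illegal
(2,5): flips 1 -> legal
(3,1): flips 1 -> legal
(3,5): no bracket -> illegal
(4,1): flips 2 -> legal
(4,2): no bracket -> illegal
(4,4): flips 2 -> legal
(4,5): no bracket -> illegal
W mobility = 5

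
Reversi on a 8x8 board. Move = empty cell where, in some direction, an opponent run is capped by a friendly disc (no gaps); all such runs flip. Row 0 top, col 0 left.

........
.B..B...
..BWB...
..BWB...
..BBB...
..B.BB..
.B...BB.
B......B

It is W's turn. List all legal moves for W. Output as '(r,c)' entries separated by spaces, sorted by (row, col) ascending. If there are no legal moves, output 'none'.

(0,0): flips 2 -> legal
(0,1): no bracket -> illegal
(0,2): no bracket -> illegal
(0,3): no bracket -> illegal
(0,4): no bracket -> illegal
(0,5): flips 1 -> legal
(1,0): no bracket -> illegal
(1,2): no bracket -> illegal
(1,3): no bracket -> illegal
(1,5): flips 1 -> legal
(2,0): no bracket -> illegal
(2,1): flips 1 -> legal
(2,5): flips 1 -> legal
(3,1): flips 1 -> legal
(3,5): flips 1 -> legal
(4,1): flips 1 -> legal
(4,5): flips 1 -> legal
(4,6): no bracket -> illegal
(5,0): no bracket -> illegal
(5,1): flips 1 -> legal
(5,3): flips 1 -> legal
(5,6): no bracket -> illegal
(5,7): no bracket -> illegal
(6,0): no bracket -> illegal
(6,2): no bracket -> illegal
(6,3): no bracket -> illegal
(6,4): no bracket -> illegal
(6,7): no bracket -> illegal
(7,1): no bracket -> illegal
(7,2): no bracket -> illegal
(7,4): no bracket -> illegal
(7,5): no bracket -> illegal
(7,6): no bracket -> illegal

Answer: (0,0) (0,5) (1,5) (2,1) (2,5) (3,1) (3,5) (4,1) (4,5) (5,1) (5,3)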